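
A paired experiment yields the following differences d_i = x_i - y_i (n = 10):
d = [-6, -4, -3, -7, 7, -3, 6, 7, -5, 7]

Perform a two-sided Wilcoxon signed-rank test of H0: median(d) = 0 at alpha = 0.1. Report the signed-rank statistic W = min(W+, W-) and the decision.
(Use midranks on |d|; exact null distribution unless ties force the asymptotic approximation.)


Step 1: Drop any zero differences (none here) and take |d_i|.
|d| = [6, 4, 3, 7, 7, 3, 6, 7, 5, 7]
Step 2: Midrank |d_i| (ties get averaged ranks).
ranks: |6|->5.5, |4|->3, |3|->1.5, |7|->8.5, |7|->8.5, |3|->1.5, |6|->5.5, |7|->8.5, |5|->4, |7|->8.5
Step 3: Attach original signs; sum ranks with positive sign and with negative sign.
W+ = 8.5 + 5.5 + 8.5 + 8.5 = 31
W- = 5.5 + 3 + 1.5 + 8.5 + 1.5 + 4 = 24
(Check: W+ + W- = 55 should equal n(n+1)/2 = 55.)
Step 4: Test statistic W = min(W+, W-) = 24.
Step 5: Ties in |d|, so use the tie-corrected normal approximation.
        E[W] = n(n+1)/4 = 10*11/4 = 27.5.
        Tie groups: |d|=3 (t=2), |d|=6 (t=2), |d|=7 (t=4); sum(t^3 - t) = 72.
        Var[W] = n(n+1)(2n+1)/24 - sum(t^3-t)/48 = 2310/24 - 72/48 = 94.75.
        z = (W - E[W]) / sqrt(Var[W]) = (24 - 27.5) / 9.7340 = -0.3596.
        Two-sided p = 2*Phi(z) = 0.719172.
Step 6: alpha = 0.1. fail to reject H0.

W+ = 31, W- = 24, W = min = 24, p = 0.719172, fail to reject H0.


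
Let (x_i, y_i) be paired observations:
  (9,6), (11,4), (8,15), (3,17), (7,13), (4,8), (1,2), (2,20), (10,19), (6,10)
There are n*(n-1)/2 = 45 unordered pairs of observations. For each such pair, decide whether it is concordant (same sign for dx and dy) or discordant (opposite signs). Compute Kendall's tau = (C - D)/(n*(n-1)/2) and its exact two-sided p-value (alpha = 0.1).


Step 1: Enumerate the 45 unordered pairs (i,j) with i<j and classify each by sign(x_j-x_i) * sign(y_j-y_i).
  (1,2):dx=+2,dy=-2->D; (1,3):dx=-1,dy=+9->D; (1,4):dx=-6,dy=+11->D; (1,5):dx=-2,dy=+7->D
  (1,6):dx=-5,dy=+2->D; (1,7):dx=-8,dy=-4->C; (1,8):dx=-7,dy=+14->D; (1,9):dx=+1,dy=+13->C
  (1,10):dx=-3,dy=+4->D; (2,3):dx=-3,dy=+11->D; (2,4):dx=-8,dy=+13->D; (2,5):dx=-4,dy=+9->D
  (2,6):dx=-7,dy=+4->D; (2,7):dx=-10,dy=-2->C; (2,8):dx=-9,dy=+16->D; (2,9):dx=-1,dy=+15->D
  (2,10):dx=-5,dy=+6->D; (3,4):dx=-5,dy=+2->D; (3,5):dx=-1,dy=-2->C; (3,6):dx=-4,dy=-7->C
  (3,7):dx=-7,dy=-13->C; (3,8):dx=-6,dy=+5->D; (3,9):dx=+2,dy=+4->C; (3,10):dx=-2,dy=-5->C
  (4,5):dx=+4,dy=-4->D; (4,6):dx=+1,dy=-9->D; (4,7):dx=-2,dy=-15->C; (4,8):dx=-1,dy=+3->D
  (4,9):dx=+7,dy=+2->C; (4,10):dx=+3,dy=-7->D; (5,6):dx=-3,dy=-5->C; (5,7):dx=-6,dy=-11->C
  (5,8):dx=-5,dy=+7->D; (5,9):dx=+3,dy=+6->C; (5,10):dx=-1,dy=-3->C; (6,7):dx=-3,dy=-6->C
  (6,8):dx=-2,dy=+12->D; (6,9):dx=+6,dy=+11->C; (6,10):dx=+2,dy=+2->C; (7,8):dx=+1,dy=+18->C
  (7,9):dx=+9,dy=+17->C; (7,10):dx=+5,dy=+8->C; (8,9):dx=+8,dy=-1->D; (8,10):dx=+4,dy=-10->D
  (9,10):dx=-4,dy=-9->C
Step 2: C = 21, D = 24, total pairs = 45.
Step 3: tau = (C - D)/(n(n-1)/2) = (21 - 24)/45 = -0.066667.
Step 4: Exact two-sided p-value (enumerate n! = 3628800 permutations of y under H0): p = 0.861801.
Step 5: alpha = 0.1. fail to reject H0.

tau_b = -0.0667 (C=21, D=24), p = 0.861801, fail to reject H0.


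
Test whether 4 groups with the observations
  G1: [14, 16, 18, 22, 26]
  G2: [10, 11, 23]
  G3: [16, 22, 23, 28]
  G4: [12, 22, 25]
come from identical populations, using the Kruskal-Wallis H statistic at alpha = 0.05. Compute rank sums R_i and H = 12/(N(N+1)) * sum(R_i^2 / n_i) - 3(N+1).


Step 1: Combine all N = 15 observations and assign midranks.
sorted (value, group, rank): (10,G2,1), (11,G2,2), (12,G4,3), (14,G1,4), (16,G1,5.5), (16,G3,5.5), (18,G1,7), (22,G1,9), (22,G3,9), (22,G4,9), (23,G2,11.5), (23,G3,11.5), (25,G4,13), (26,G1,14), (28,G3,15)
Step 2: Sum ranks within each group.
R_1 = 39.5 (n_1 = 5)
R_2 = 14.5 (n_2 = 3)
R_3 = 41 (n_3 = 4)
R_4 = 25 (n_4 = 3)
Step 3: H = 12/(N(N+1)) * sum(R_i^2/n_i) - 3(N+1)
     = 12/(15*16) * (39.5^2/5 + 14.5^2/3 + 41^2/4 + 25^2/3) - 3*16
     = 0.050000 * 1010.72 - 48
     = 2.535833.
Step 4: Ties present; correction factor C = 1 - 36/(15^3 - 15) = 0.989286. Corrected H = 2.535833 / 0.989286 = 2.563297.
Step 5: Under H0, H ~ chi^2(3); p-value = 0.463960.
Step 6: alpha = 0.05. fail to reject H0.

H = 2.5633, df = 3, p = 0.463960, fail to reject H0.


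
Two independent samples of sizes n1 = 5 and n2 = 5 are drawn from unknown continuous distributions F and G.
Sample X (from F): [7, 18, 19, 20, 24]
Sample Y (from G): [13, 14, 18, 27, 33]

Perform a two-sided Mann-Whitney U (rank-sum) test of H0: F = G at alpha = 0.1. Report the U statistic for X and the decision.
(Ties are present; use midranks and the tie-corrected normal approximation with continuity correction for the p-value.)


Step 1: Combine and sort all 10 observations; assign midranks.
sorted (value, group): (7,X), (13,Y), (14,Y), (18,X), (18,Y), (19,X), (20,X), (24,X), (27,Y), (33,Y)
ranks: 7->1, 13->2, 14->3, 18->4.5, 18->4.5, 19->6, 20->7, 24->8, 27->9, 33->10
Step 2: Rank sum for X: R1 = 1 + 4.5 + 6 + 7 + 8 = 26.5.
Step 3: U_X = R1 - n1(n1+1)/2 = 26.5 - 5*6/2 = 26.5 - 15 = 11.5.
       U_Y = n1*n2 - U_X = 25 - 11.5 = 13.5.
Step 4: Ties are present, so use the tie-corrected normal approximation (with continuity correction) for the p-value.
Step 5: p-value = 0.916563; compare to alpha = 0.1. fail to reject H0.

U_X = 11.5, p = 0.916563, fail to reject H0 at alpha = 0.1.


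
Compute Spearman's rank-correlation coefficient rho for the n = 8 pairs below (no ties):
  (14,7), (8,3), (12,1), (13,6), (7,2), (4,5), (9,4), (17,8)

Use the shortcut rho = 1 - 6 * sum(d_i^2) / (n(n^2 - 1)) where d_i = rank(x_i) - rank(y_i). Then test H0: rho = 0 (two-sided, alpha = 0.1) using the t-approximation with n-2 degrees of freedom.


Step 1: Rank x and y separately (midranks; no ties here).
rank(x): 14->7, 8->3, 12->5, 13->6, 7->2, 4->1, 9->4, 17->8
rank(y): 7->7, 3->3, 1->1, 6->6, 2->2, 5->5, 4->4, 8->8
Step 2: d_i = R_x(i) - R_y(i); compute d_i^2.
  (7-7)^2=0, (3-3)^2=0, (5-1)^2=16, (6-6)^2=0, (2-2)^2=0, (1-5)^2=16, (4-4)^2=0, (8-8)^2=0
sum(d^2) = 32.
Step 3: rho = 1 - 6*32 / (8*(8^2 - 1)) = 1 - 192/504 = 0.619048.
Step 4: Under H0, t = rho * sqrt((n-2)/(1-rho^2)) = 1.9308 ~ t(6).
Step 5: Two-sided p-value from the t-distribution with 6 df = 0.101733.
Step 6: alpha = 0.1. fail to reject H0.

rho = 0.6190, p = 0.101733, fail to reject H0 at alpha = 0.1.


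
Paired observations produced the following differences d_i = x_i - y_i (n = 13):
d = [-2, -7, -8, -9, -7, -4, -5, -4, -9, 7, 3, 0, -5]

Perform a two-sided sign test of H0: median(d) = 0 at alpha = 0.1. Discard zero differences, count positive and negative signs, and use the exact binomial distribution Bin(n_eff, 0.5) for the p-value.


Step 1: Discard zero differences. Original n = 13; n_eff = number of nonzero differences = 12.
Nonzero differences (with sign): -2, -7, -8, -9, -7, -4, -5, -4, -9, +7, +3, -5
Step 2: Count signs: positive = 2, negative = 10.
Step 3: Under H0: P(positive) = 0.5, so the number of positives S ~ Bin(12, 0.5).
Step 4: Two-sided exact p-value = sum of Bin(12,0.5) probabilities at or below the observed probability = 0.038574.
Step 5: alpha = 0.1. reject H0.

n_eff = 12, pos = 2, neg = 10, p = 0.038574, reject H0.


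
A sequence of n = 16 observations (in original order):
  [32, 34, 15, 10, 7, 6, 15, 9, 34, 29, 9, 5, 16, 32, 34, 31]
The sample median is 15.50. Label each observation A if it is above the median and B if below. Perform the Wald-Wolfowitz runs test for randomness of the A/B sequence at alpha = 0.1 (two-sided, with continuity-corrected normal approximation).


Step 1: Compute median = 15.50; label A = above, B = below.
Labels in order: AABBBBBBAABBAAAA  (n_A = 8, n_B = 8)
Step 2: Count runs R = 5.
Step 3: Under H0 (random ordering), E[R] = 2*n_A*n_B/(n_A+n_B) + 1 = 2*8*8/16 + 1 = 9.0000.
        Var[R] = 2*n_A*n_B*(2*n_A*n_B - n_A - n_B) / ((n_A+n_B)^2 * (n_A+n_B-1)) = 14336/3840 = 3.7333.
        SD[R] = 1.9322.
Step 4: Continuity-corrected z = (R + 0.5 - E[R]) / SD[R] = (5 + 0.5 - 9.0000) / 1.9322 = -1.8114.
Step 5: Two-sided p-value via normal approximation = 2*(1 - Phi(|z|)) = 0.070076.
Step 6: alpha = 0.1. reject H0.

R = 5, z = -1.8114, p = 0.070076, reject H0.


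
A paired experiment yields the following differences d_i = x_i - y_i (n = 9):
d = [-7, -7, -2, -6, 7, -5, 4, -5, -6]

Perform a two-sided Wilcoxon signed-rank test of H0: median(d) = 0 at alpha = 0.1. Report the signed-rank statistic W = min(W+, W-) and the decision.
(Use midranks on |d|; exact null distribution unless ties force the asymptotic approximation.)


Step 1: Drop any zero differences (none here) and take |d_i|.
|d| = [7, 7, 2, 6, 7, 5, 4, 5, 6]
Step 2: Midrank |d_i| (ties get averaged ranks).
ranks: |7|->8, |7|->8, |2|->1, |6|->5.5, |7|->8, |5|->3.5, |4|->2, |5|->3.5, |6|->5.5
Step 3: Attach original signs; sum ranks with positive sign and with negative sign.
W+ = 8 + 2 = 10
W- = 8 + 8 + 1 + 5.5 + 3.5 + 3.5 + 5.5 = 35
(Check: W+ + W- = 45 should equal n(n+1)/2 = 45.)
Step 4: Test statistic W = min(W+, W-) = 10.
Step 5: Ties in |d|, so use the tie-corrected normal approximation.
        E[W] = n(n+1)/4 = 9*10/4 = 22.5.
        Tie groups: |d|=5 (t=2), |d|=6 (t=2), |d|=7 (t=3); sum(t^3 - t) = 36.
        Var[W] = n(n+1)(2n+1)/24 - sum(t^3-t)/48 = 1710/24 - 36/48 = 70.5.
        z = (W - E[W]) / sqrt(Var[W]) = (10 - 22.5) / 8.3964 = -1.4887.
        Two-sided p = 2*Phi(z) = 0.136559.
Step 6: alpha = 0.1. fail to reject H0.

W+ = 10, W- = 35, W = min = 10, p = 0.136559, fail to reject H0.


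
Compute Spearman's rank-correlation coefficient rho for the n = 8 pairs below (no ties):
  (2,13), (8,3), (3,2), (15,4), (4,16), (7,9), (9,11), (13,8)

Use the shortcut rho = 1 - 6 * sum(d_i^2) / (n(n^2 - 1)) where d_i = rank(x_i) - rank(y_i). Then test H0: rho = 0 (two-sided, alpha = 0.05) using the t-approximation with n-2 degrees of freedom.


Step 1: Rank x and y separately (midranks; no ties here).
rank(x): 2->1, 8->5, 3->2, 15->8, 4->3, 7->4, 9->6, 13->7
rank(y): 13->7, 3->2, 2->1, 4->3, 16->8, 9->5, 11->6, 8->4
Step 2: d_i = R_x(i) - R_y(i); compute d_i^2.
  (1-7)^2=36, (5-2)^2=9, (2-1)^2=1, (8-3)^2=25, (3-8)^2=25, (4-5)^2=1, (6-6)^2=0, (7-4)^2=9
sum(d^2) = 106.
Step 3: rho = 1 - 6*106 / (8*(8^2 - 1)) = 1 - 636/504 = -0.261905.
Step 4: Under H0, t = rho * sqrt((n-2)/(1-rho^2)) = -0.6647 ~ t(6).
Step 5: Two-sided p-value from the t-distribution with 6 df = 0.530923.
Step 6: alpha = 0.05. fail to reject H0.

rho = -0.2619, p = 0.530923, fail to reject H0 at alpha = 0.05.


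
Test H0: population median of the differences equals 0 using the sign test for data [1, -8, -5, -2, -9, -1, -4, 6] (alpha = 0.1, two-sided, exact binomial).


Step 1: Discard zero differences. Original n = 8; n_eff = number of nonzero differences = 8.
Nonzero differences (with sign): +1, -8, -5, -2, -9, -1, -4, +6
Step 2: Count signs: positive = 2, negative = 6.
Step 3: Under H0: P(positive) = 0.5, so the number of positives S ~ Bin(8, 0.5).
Step 4: Two-sided exact p-value = sum of Bin(8,0.5) probabilities at or below the observed probability = 0.289062.
Step 5: alpha = 0.1. fail to reject H0.

n_eff = 8, pos = 2, neg = 6, p = 0.289062, fail to reject H0.


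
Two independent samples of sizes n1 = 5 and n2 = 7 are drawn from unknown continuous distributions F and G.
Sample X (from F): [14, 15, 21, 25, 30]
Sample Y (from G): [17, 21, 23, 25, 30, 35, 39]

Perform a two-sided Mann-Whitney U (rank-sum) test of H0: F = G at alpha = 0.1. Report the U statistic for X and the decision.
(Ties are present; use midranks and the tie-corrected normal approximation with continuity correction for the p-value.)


Step 1: Combine and sort all 12 observations; assign midranks.
sorted (value, group): (14,X), (15,X), (17,Y), (21,X), (21,Y), (23,Y), (25,X), (25,Y), (30,X), (30,Y), (35,Y), (39,Y)
ranks: 14->1, 15->2, 17->3, 21->4.5, 21->4.5, 23->6, 25->7.5, 25->7.5, 30->9.5, 30->9.5, 35->11, 39->12
Step 2: Rank sum for X: R1 = 1 + 2 + 4.5 + 7.5 + 9.5 = 24.5.
Step 3: U_X = R1 - n1(n1+1)/2 = 24.5 - 5*6/2 = 24.5 - 15 = 9.5.
       U_Y = n1*n2 - U_X = 35 - 9.5 = 25.5.
Step 4: Ties are present, so use the tie-corrected normal approximation (with continuity correction) for the p-value.
Step 5: p-value = 0.220788; compare to alpha = 0.1. fail to reject H0.

U_X = 9.5, p = 0.220788, fail to reject H0 at alpha = 0.1.


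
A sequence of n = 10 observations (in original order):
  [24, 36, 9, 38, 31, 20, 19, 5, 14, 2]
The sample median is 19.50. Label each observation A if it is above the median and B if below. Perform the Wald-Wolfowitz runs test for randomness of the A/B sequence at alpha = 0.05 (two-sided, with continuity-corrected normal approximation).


Step 1: Compute median = 19.50; label A = above, B = below.
Labels in order: AABAAABBBB  (n_A = 5, n_B = 5)
Step 2: Count runs R = 4.
Step 3: Under H0 (random ordering), E[R] = 2*n_A*n_B/(n_A+n_B) + 1 = 2*5*5/10 + 1 = 6.0000.
        Var[R] = 2*n_A*n_B*(2*n_A*n_B - n_A - n_B) / ((n_A+n_B)^2 * (n_A+n_B-1)) = 2000/900 = 2.2222.
        SD[R] = 1.4907.
Step 4: Continuity-corrected z = (R + 0.5 - E[R]) / SD[R] = (4 + 0.5 - 6.0000) / 1.4907 = -1.0062.
Step 5: Two-sided p-value via normal approximation = 2*(1 - Phi(|z|)) = 0.314305.
Step 6: alpha = 0.05. fail to reject H0.

R = 4, z = -1.0062, p = 0.314305, fail to reject H0.


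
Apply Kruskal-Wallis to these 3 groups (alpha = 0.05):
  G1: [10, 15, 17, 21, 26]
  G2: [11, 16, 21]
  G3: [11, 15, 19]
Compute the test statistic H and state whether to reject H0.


Step 1: Combine all N = 11 observations and assign midranks.
sorted (value, group, rank): (10,G1,1), (11,G2,2.5), (11,G3,2.5), (15,G1,4.5), (15,G3,4.5), (16,G2,6), (17,G1,7), (19,G3,8), (21,G1,9.5), (21,G2,9.5), (26,G1,11)
Step 2: Sum ranks within each group.
R_1 = 33 (n_1 = 5)
R_2 = 18 (n_2 = 3)
R_3 = 15 (n_3 = 3)
Step 3: H = 12/(N(N+1)) * sum(R_i^2/n_i) - 3(N+1)
     = 12/(11*12) * (33^2/5 + 18^2/3 + 15^2/3) - 3*12
     = 0.090909 * 400.8 - 36
     = 0.436364.
Step 4: Ties present; correction factor C = 1 - 18/(11^3 - 11) = 0.986364. Corrected H = 0.436364 / 0.986364 = 0.442396.
Step 5: Under H0, H ~ chi^2(2); p-value = 0.801558.
Step 6: alpha = 0.05. fail to reject H0.

H = 0.4424, df = 2, p = 0.801558, fail to reject H0.


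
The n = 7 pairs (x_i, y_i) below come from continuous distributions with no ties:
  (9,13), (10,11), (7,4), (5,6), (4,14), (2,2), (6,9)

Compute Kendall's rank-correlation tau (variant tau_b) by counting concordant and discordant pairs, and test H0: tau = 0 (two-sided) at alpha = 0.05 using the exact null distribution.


Step 1: Enumerate the 21 unordered pairs (i,j) with i<j and classify each by sign(x_j-x_i) * sign(y_j-y_i).
  (1,2):dx=+1,dy=-2->D; (1,3):dx=-2,dy=-9->C; (1,4):dx=-4,dy=-7->C; (1,5):dx=-5,dy=+1->D
  (1,6):dx=-7,dy=-11->C; (1,7):dx=-3,dy=-4->C; (2,3):dx=-3,dy=-7->C; (2,4):dx=-5,dy=-5->C
  (2,5):dx=-6,dy=+3->D; (2,6):dx=-8,dy=-9->C; (2,7):dx=-4,dy=-2->C; (3,4):dx=-2,dy=+2->D
  (3,5):dx=-3,dy=+10->D; (3,6):dx=-5,dy=-2->C; (3,7):dx=-1,dy=+5->D; (4,5):dx=-1,dy=+8->D
  (4,6):dx=-3,dy=-4->C; (4,7):dx=+1,dy=+3->C; (5,6):dx=-2,dy=-12->C; (5,7):dx=+2,dy=-5->D
  (6,7):dx=+4,dy=+7->C
Step 2: C = 13, D = 8, total pairs = 21.
Step 3: tau = (C - D)/(n(n-1)/2) = (13 - 8)/21 = 0.238095.
Step 4: Exact two-sided p-value (enumerate n! = 5040 permutations of y under H0): p = 0.561905.
Step 5: alpha = 0.05. fail to reject H0.

tau_b = 0.2381 (C=13, D=8), p = 0.561905, fail to reject H0.


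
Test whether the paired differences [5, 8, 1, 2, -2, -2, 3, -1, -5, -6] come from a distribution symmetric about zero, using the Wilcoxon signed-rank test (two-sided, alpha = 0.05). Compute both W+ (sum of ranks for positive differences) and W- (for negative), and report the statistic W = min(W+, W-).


Step 1: Drop any zero differences (none here) and take |d_i|.
|d| = [5, 8, 1, 2, 2, 2, 3, 1, 5, 6]
Step 2: Midrank |d_i| (ties get averaged ranks).
ranks: |5|->7.5, |8|->10, |1|->1.5, |2|->4, |2|->4, |2|->4, |3|->6, |1|->1.5, |5|->7.5, |6|->9
Step 3: Attach original signs; sum ranks with positive sign and with negative sign.
W+ = 7.5 + 10 + 1.5 + 4 + 6 = 29
W- = 4 + 4 + 1.5 + 7.5 + 9 = 26
(Check: W+ + W- = 55 should equal n(n+1)/2 = 55.)
Step 4: Test statistic W = min(W+, W-) = 26.
Step 5: Ties in |d|, so use the tie-corrected normal approximation.
        E[W] = n(n+1)/4 = 10*11/4 = 27.5.
        Tie groups: |d|=1 (t=2), |d|=2 (t=3), |d|=5 (t=2); sum(t^3 - t) = 36.
        Var[W] = n(n+1)(2n+1)/24 - sum(t^3-t)/48 = 2310/24 - 36/48 = 95.5.
        z = (W - E[W]) / sqrt(Var[W]) = (26 - 27.5) / 9.7724 = -0.1535.
        Two-sided p = 2*Phi(z) = 0.878009.
Step 6: alpha = 0.05. fail to reject H0.

W+ = 29, W- = 26, W = min = 26, p = 0.878009, fail to reject H0.


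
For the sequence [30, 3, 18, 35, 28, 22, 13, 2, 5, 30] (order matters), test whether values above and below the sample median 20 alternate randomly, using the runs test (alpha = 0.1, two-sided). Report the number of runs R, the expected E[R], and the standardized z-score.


Step 1: Compute median = 20; label A = above, B = below.
Labels in order: ABBAAABBBA  (n_A = 5, n_B = 5)
Step 2: Count runs R = 5.
Step 3: Under H0 (random ordering), E[R] = 2*n_A*n_B/(n_A+n_B) + 1 = 2*5*5/10 + 1 = 6.0000.
        Var[R] = 2*n_A*n_B*(2*n_A*n_B - n_A - n_B) / ((n_A+n_B)^2 * (n_A+n_B-1)) = 2000/900 = 2.2222.
        SD[R] = 1.4907.
Step 4: Continuity-corrected z = (R + 0.5 - E[R]) / SD[R] = (5 + 0.5 - 6.0000) / 1.4907 = -0.3354.
Step 5: Two-sided p-value via normal approximation = 2*(1 - Phi(|z|)) = 0.737316.
Step 6: alpha = 0.1. fail to reject H0.

R = 5, z = -0.3354, p = 0.737316, fail to reject H0.


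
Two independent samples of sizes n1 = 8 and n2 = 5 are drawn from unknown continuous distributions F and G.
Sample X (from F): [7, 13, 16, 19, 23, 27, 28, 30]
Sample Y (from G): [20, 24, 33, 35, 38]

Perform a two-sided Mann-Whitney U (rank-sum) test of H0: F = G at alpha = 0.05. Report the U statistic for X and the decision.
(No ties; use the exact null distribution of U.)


Step 1: Combine and sort all 13 observations; assign midranks.
sorted (value, group): (7,X), (13,X), (16,X), (19,X), (20,Y), (23,X), (24,Y), (27,X), (28,X), (30,X), (33,Y), (35,Y), (38,Y)
ranks: 7->1, 13->2, 16->3, 19->4, 20->5, 23->6, 24->7, 27->8, 28->9, 30->10, 33->11, 35->12, 38->13
Step 2: Rank sum for X: R1 = 1 + 2 + 3 + 4 + 6 + 8 + 9 + 10 = 43.
Step 3: U_X = R1 - n1(n1+1)/2 = 43 - 8*9/2 = 43 - 36 = 7.
       U_Y = n1*n2 - U_X = 40 - 7 = 33.
Step 4: No ties, so the exact null distribution of U (based on enumerating the C(13,8) = 1287 equally likely rank assignments) gives the two-sided p-value.
Step 5: p-value = 0.065268; compare to alpha = 0.05. fail to reject H0.

U_X = 7, p = 0.065268, fail to reject H0 at alpha = 0.05.


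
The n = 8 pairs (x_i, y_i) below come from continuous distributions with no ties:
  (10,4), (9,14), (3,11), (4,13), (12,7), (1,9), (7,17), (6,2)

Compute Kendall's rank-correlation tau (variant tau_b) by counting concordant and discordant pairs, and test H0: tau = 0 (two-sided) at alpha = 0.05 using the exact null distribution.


Step 1: Enumerate the 28 unordered pairs (i,j) with i<j and classify each by sign(x_j-x_i) * sign(y_j-y_i).
  (1,2):dx=-1,dy=+10->D; (1,3):dx=-7,dy=+7->D; (1,4):dx=-6,dy=+9->D; (1,5):dx=+2,dy=+3->C
  (1,6):dx=-9,dy=+5->D; (1,7):dx=-3,dy=+13->D; (1,8):dx=-4,dy=-2->C; (2,3):dx=-6,dy=-3->C
  (2,4):dx=-5,dy=-1->C; (2,5):dx=+3,dy=-7->D; (2,6):dx=-8,dy=-5->C; (2,7):dx=-2,dy=+3->D
  (2,8):dx=-3,dy=-12->C; (3,4):dx=+1,dy=+2->C; (3,5):dx=+9,dy=-4->D; (3,6):dx=-2,dy=-2->C
  (3,7):dx=+4,dy=+6->C; (3,8):dx=+3,dy=-9->D; (4,5):dx=+8,dy=-6->D; (4,6):dx=-3,dy=-4->C
  (4,7):dx=+3,dy=+4->C; (4,8):dx=+2,dy=-11->D; (5,6):dx=-11,dy=+2->D; (5,7):dx=-5,dy=+10->D
  (5,8):dx=-6,dy=-5->C; (6,7):dx=+6,dy=+8->C; (6,8):dx=+5,dy=-7->D; (7,8):dx=-1,dy=-15->C
Step 2: C = 14, D = 14, total pairs = 28.
Step 3: tau = (C - D)/(n(n-1)/2) = (14 - 14)/28 = 0.000000.
Step 4: Exact two-sided p-value (enumerate n! = 40320 permutations of y under H0): p = 1.000000.
Step 5: alpha = 0.05. fail to reject H0.

tau_b = 0.0000 (C=14, D=14), p = 1.000000, fail to reject H0.


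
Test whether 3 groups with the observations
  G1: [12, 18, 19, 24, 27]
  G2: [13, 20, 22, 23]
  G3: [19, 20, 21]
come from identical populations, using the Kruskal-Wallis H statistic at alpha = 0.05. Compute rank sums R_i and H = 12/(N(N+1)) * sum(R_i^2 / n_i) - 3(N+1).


Step 1: Combine all N = 12 observations and assign midranks.
sorted (value, group, rank): (12,G1,1), (13,G2,2), (18,G1,3), (19,G1,4.5), (19,G3,4.5), (20,G2,6.5), (20,G3,6.5), (21,G3,8), (22,G2,9), (23,G2,10), (24,G1,11), (27,G1,12)
Step 2: Sum ranks within each group.
R_1 = 31.5 (n_1 = 5)
R_2 = 27.5 (n_2 = 4)
R_3 = 19 (n_3 = 3)
Step 3: H = 12/(N(N+1)) * sum(R_i^2/n_i) - 3(N+1)
     = 12/(12*13) * (31.5^2/5 + 27.5^2/4 + 19^2/3) - 3*13
     = 0.076923 * 507.846 - 39
     = 0.065064.
Step 4: Ties present; correction factor C = 1 - 12/(12^3 - 12) = 0.993007. Corrected H = 0.065064 / 0.993007 = 0.065522.
Step 5: Under H0, H ~ chi^2(2); p-value = 0.967770.
Step 6: alpha = 0.05. fail to reject H0.

H = 0.0655, df = 2, p = 0.967770, fail to reject H0.


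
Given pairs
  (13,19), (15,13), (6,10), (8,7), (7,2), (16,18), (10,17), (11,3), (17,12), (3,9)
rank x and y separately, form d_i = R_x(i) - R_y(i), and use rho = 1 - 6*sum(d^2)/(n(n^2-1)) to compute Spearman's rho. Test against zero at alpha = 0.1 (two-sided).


Step 1: Rank x and y separately (midranks; no ties here).
rank(x): 13->7, 15->8, 6->2, 8->4, 7->3, 16->9, 10->5, 11->6, 17->10, 3->1
rank(y): 19->10, 13->7, 10->5, 7->3, 2->1, 18->9, 17->8, 3->2, 12->6, 9->4
Step 2: d_i = R_x(i) - R_y(i); compute d_i^2.
  (7-10)^2=9, (8-7)^2=1, (2-5)^2=9, (4-3)^2=1, (3-1)^2=4, (9-9)^2=0, (5-8)^2=9, (6-2)^2=16, (10-6)^2=16, (1-4)^2=9
sum(d^2) = 74.
Step 3: rho = 1 - 6*74 / (10*(10^2 - 1)) = 1 - 444/990 = 0.551515.
Step 4: Under H0, t = rho * sqrt((n-2)/(1-rho^2)) = 1.8700 ~ t(8).
Step 5: Two-sided p-value from the t-distribution with 8 df = 0.098401.
Step 6: alpha = 0.1. reject H0.

rho = 0.5515, p = 0.098401, reject H0 at alpha = 0.1.


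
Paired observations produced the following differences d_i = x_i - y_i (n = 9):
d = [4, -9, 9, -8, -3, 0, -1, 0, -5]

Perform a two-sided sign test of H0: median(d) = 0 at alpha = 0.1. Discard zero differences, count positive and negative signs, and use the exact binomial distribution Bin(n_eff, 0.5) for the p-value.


Step 1: Discard zero differences. Original n = 9; n_eff = number of nonzero differences = 7.
Nonzero differences (with sign): +4, -9, +9, -8, -3, -1, -5
Step 2: Count signs: positive = 2, negative = 5.
Step 3: Under H0: P(positive) = 0.5, so the number of positives S ~ Bin(7, 0.5).
Step 4: Two-sided exact p-value = sum of Bin(7,0.5) probabilities at or below the observed probability = 0.453125.
Step 5: alpha = 0.1. fail to reject H0.

n_eff = 7, pos = 2, neg = 5, p = 0.453125, fail to reject H0.


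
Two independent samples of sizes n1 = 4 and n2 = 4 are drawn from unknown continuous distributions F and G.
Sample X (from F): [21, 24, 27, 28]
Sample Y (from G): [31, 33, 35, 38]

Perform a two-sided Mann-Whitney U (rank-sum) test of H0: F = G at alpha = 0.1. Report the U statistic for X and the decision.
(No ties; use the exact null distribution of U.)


Step 1: Combine and sort all 8 observations; assign midranks.
sorted (value, group): (21,X), (24,X), (27,X), (28,X), (31,Y), (33,Y), (35,Y), (38,Y)
ranks: 21->1, 24->2, 27->3, 28->4, 31->5, 33->6, 35->7, 38->8
Step 2: Rank sum for X: R1 = 1 + 2 + 3 + 4 = 10.
Step 3: U_X = R1 - n1(n1+1)/2 = 10 - 4*5/2 = 10 - 10 = 0.
       U_Y = n1*n2 - U_X = 16 - 0 = 16.
Step 4: No ties, so the exact null distribution of U (based on enumerating the C(8,4) = 70 equally likely rank assignments) gives the two-sided p-value.
Step 5: p-value = 0.028571; compare to alpha = 0.1. reject H0.

U_X = 0, p = 0.028571, reject H0 at alpha = 0.1.


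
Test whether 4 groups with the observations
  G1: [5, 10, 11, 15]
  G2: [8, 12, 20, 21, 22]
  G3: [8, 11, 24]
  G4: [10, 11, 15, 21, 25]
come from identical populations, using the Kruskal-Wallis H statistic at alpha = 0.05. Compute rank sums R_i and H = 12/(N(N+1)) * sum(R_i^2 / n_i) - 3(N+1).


Step 1: Combine all N = 17 observations and assign midranks.
sorted (value, group, rank): (5,G1,1), (8,G2,2.5), (8,G3,2.5), (10,G1,4.5), (10,G4,4.5), (11,G1,7), (11,G3,7), (11,G4,7), (12,G2,9), (15,G1,10.5), (15,G4,10.5), (20,G2,12), (21,G2,13.5), (21,G4,13.5), (22,G2,15), (24,G3,16), (25,G4,17)
Step 2: Sum ranks within each group.
R_1 = 23 (n_1 = 4)
R_2 = 52 (n_2 = 5)
R_3 = 25.5 (n_3 = 3)
R_4 = 52.5 (n_4 = 5)
Step 3: H = 12/(N(N+1)) * sum(R_i^2/n_i) - 3(N+1)
     = 12/(17*18) * (23^2/4 + 52^2/5 + 25.5^2/3 + 52.5^2/5) - 3*18
     = 0.039216 * 1441.05 - 54
     = 2.511765.
Step 4: Ties present; correction factor C = 1 - 48/(17^3 - 17) = 0.990196. Corrected H = 2.511765 / 0.990196 = 2.536634.
Step 5: Under H0, H ~ chi^2(3); p-value = 0.468707.
Step 6: alpha = 0.05. fail to reject H0.

H = 2.5366, df = 3, p = 0.468707, fail to reject H0.


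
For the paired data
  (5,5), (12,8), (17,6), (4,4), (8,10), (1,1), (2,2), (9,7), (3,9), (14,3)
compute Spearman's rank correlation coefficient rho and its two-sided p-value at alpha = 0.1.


Step 1: Rank x and y separately (midranks; no ties here).
rank(x): 5->5, 12->8, 17->10, 4->4, 8->6, 1->1, 2->2, 9->7, 3->3, 14->9
rank(y): 5->5, 8->8, 6->6, 4->4, 10->10, 1->1, 2->2, 7->7, 9->9, 3->3
Step 2: d_i = R_x(i) - R_y(i); compute d_i^2.
  (5-5)^2=0, (8-8)^2=0, (10-6)^2=16, (4-4)^2=0, (6-10)^2=16, (1-1)^2=0, (2-2)^2=0, (7-7)^2=0, (3-9)^2=36, (9-3)^2=36
sum(d^2) = 104.
Step 3: rho = 1 - 6*104 / (10*(10^2 - 1)) = 1 - 624/990 = 0.369697.
Step 4: Under H0, t = rho * sqrt((n-2)/(1-rho^2)) = 1.1254 ~ t(8).
Step 5: Two-sided p-value from the t-distribution with 8 df = 0.293050.
Step 6: alpha = 0.1. fail to reject H0.

rho = 0.3697, p = 0.293050, fail to reject H0 at alpha = 0.1.


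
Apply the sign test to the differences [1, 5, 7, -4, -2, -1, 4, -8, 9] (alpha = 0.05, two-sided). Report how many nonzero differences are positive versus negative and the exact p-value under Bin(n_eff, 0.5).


Step 1: Discard zero differences. Original n = 9; n_eff = number of nonzero differences = 9.
Nonzero differences (with sign): +1, +5, +7, -4, -2, -1, +4, -8, +9
Step 2: Count signs: positive = 5, negative = 4.
Step 3: Under H0: P(positive) = 0.5, so the number of positives S ~ Bin(9, 0.5).
Step 4: Two-sided exact p-value = sum of Bin(9,0.5) probabilities at or below the observed probability = 1.000000.
Step 5: alpha = 0.05. fail to reject H0.

n_eff = 9, pos = 5, neg = 4, p = 1.000000, fail to reject H0.


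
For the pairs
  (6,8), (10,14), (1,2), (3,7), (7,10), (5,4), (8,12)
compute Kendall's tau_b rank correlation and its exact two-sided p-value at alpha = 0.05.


Step 1: Enumerate the 21 unordered pairs (i,j) with i<j and classify each by sign(x_j-x_i) * sign(y_j-y_i).
  (1,2):dx=+4,dy=+6->C; (1,3):dx=-5,dy=-6->C; (1,4):dx=-3,dy=-1->C; (1,5):dx=+1,dy=+2->C
  (1,6):dx=-1,dy=-4->C; (1,7):dx=+2,dy=+4->C; (2,3):dx=-9,dy=-12->C; (2,4):dx=-7,dy=-7->C
  (2,5):dx=-3,dy=-4->C; (2,6):dx=-5,dy=-10->C; (2,7):dx=-2,dy=-2->C; (3,4):dx=+2,dy=+5->C
  (3,5):dx=+6,dy=+8->C; (3,6):dx=+4,dy=+2->C; (3,7):dx=+7,dy=+10->C; (4,5):dx=+4,dy=+3->C
  (4,6):dx=+2,dy=-3->D; (4,7):dx=+5,dy=+5->C; (5,6):dx=-2,dy=-6->C; (5,7):dx=+1,dy=+2->C
  (6,7):dx=+3,dy=+8->C
Step 2: C = 20, D = 1, total pairs = 21.
Step 3: tau = (C - D)/(n(n-1)/2) = (20 - 1)/21 = 0.904762.
Step 4: Exact two-sided p-value (enumerate n! = 5040 permutations of y under H0): p = 0.002778.
Step 5: alpha = 0.05. reject H0.

tau_b = 0.9048 (C=20, D=1), p = 0.002778, reject H0.


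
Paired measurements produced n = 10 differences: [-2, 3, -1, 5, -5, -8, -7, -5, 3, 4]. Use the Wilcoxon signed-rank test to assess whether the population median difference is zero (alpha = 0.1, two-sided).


Step 1: Drop any zero differences (none here) and take |d_i|.
|d| = [2, 3, 1, 5, 5, 8, 7, 5, 3, 4]
Step 2: Midrank |d_i| (ties get averaged ranks).
ranks: |2|->2, |3|->3.5, |1|->1, |5|->7, |5|->7, |8|->10, |7|->9, |5|->7, |3|->3.5, |4|->5
Step 3: Attach original signs; sum ranks with positive sign and with negative sign.
W+ = 3.5 + 7 + 3.5 + 5 = 19
W- = 2 + 1 + 7 + 10 + 9 + 7 = 36
(Check: W+ + W- = 55 should equal n(n+1)/2 = 55.)
Step 4: Test statistic W = min(W+, W-) = 19.
Step 5: Ties in |d|, so use the tie-corrected normal approximation.
        E[W] = n(n+1)/4 = 10*11/4 = 27.5.
        Tie groups: |d|=3 (t=2), |d|=5 (t=3); sum(t^3 - t) = 30.
        Var[W] = n(n+1)(2n+1)/24 - sum(t^3-t)/48 = 2310/24 - 30/48 = 95.625.
        z = (W - E[W]) / sqrt(Var[W]) = (19 - 27.5) / 9.7788 = -0.8692.
        Two-sided p = 2*Phi(z) = 0.384723.
Step 6: alpha = 0.1. fail to reject H0.

W+ = 19, W- = 36, W = min = 19, p = 0.384723, fail to reject H0.


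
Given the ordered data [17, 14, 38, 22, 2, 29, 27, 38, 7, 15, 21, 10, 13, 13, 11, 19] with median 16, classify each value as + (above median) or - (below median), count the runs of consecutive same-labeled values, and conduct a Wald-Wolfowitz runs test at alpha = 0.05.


Step 1: Compute median = 16; label A = above, B = below.
Labels in order: ABAABAAABBABBBBA  (n_A = 8, n_B = 8)
Step 2: Count runs R = 9.
Step 3: Under H0 (random ordering), E[R] = 2*n_A*n_B/(n_A+n_B) + 1 = 2*8*8/16 + 1 = 9.0000.
        Var[R] = 2*n_A*n_B*(2*n_A*n_B - n_A - n_B) / ((n_A+n_B)^2 * (n_A+n_B-1)) = 14336/3840 = 3.7333.
        SD[R] = 1.9322.
Step 4: R = E[R], so z = 0 with no continuity correction.
Step 5: Two-sided p-value via normal approximation = 2*(1 - Phi(|z|)) = 1.000000.
Step 6: alpha = 0.05. fail to reject H0.

R = 9, z = 0.0000, p = 1.000000, fail to reject H0.


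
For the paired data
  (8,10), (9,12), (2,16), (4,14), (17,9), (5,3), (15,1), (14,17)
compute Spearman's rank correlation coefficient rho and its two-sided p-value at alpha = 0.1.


Step 1: Rank x and y separately (midranks; no ties here).
rank(x): 8->4, 9->5, 2->1, 4->2, 17->8, 5->3, 15->7, 14->6
rank(y): 10->4, 12->5, 16->7, 14->6, 9->3, 3->2, 1->1, 17->8
Step 2: d_i = R_x(i) - R_y(i); compute d_i^2.
  (4-4)^2=0, (5-5)^2=0, (1-7)^2=36, (2-6)^2=16, (8-3)^2=25, (3-2)^2=1, (7-1)^2=36, (6-8)^2=4
sum(d^2) = 118.
Step 3: rho = 1 - 6*118 / (8*(8^2 - 1)) = 1 - 708/504 = -0.404762.
Step 4: Under H0, t = rho * sqrt((n-2)/(1-rho^2)) = -1.0842 ~ t(6).
Step 5: Two-sided p-value from the t-distribution with 6 df = 0.319889.
Step 6: alpha = 0.1. fail to reject H0.

rho = -0.4048, p = 0.319889, fail to reject H0 at alpha = 0.1.


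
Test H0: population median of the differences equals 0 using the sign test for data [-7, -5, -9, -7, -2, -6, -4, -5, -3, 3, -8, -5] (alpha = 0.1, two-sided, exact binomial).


Step 1: Discard zero differences. Original n = 12; n_eff = number of nonzero differences = 12.
Nonzero differences (with sign): -7, -5, -9, -7, -2, -6, -4, -5, -3, +3, -8, -5
Step 2: Count signs: positive = 1, negative = 11.
Step 3: Under H0: P(positive) = 0.5, so the number of positives S ~ Bin(12, 0.5).
Step 4: Two-sided exact p-value = sum of Bin(12,0.5) probabilities at or below the observed probability = 0.006348.
Step 5: alpha = 0.1. reject H0.

n_eff = 12, pos = 1, neg = 11, p = 0.006348, reject H0.


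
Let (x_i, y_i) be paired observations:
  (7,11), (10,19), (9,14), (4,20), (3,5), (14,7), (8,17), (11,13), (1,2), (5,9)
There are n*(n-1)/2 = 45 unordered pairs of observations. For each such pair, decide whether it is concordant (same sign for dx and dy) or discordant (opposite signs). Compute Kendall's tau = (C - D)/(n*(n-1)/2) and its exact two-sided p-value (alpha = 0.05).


Step 1: Enumerate the 45 unordered pairs (i,j) with i<j and classify each by sign(x_j-x_i) * sign(y_j-y_i).
  (1,2):dx=+3,dy=+8->C; (1,3):dx=+2,dy=+3->C; (1,4):dx=-3,dy=+9->D; (1,5):dx=-4,dy=-6->C
  (1,6):dx=+7,dy=-4->D; (1,7):dx=+1,dy=+6->C; (1,8):dx=+4,dy=+2->C; (1,9):dx=-6,dy=-9->C
  (1,10):dx=-2,dy=-2->C; (2,3):dx=-1,dy=-5->C; (2,4):dx=-6,dy=+1->D; (2,5):dx=-7,dy=-14->C
  (2,6):dx=+4,dy=-12->D; (2,7):dx=-2,dy=-2->C; (2,8):dx=+1,dy=-6->D; (2,9):dx=-9,dy=-17->C
  (2,10):dx=-5,dy=-10->C; (3,4):dx=-5,dy=+6->D; (3,5):dx=-6,dy=-9->C; (3,6):dx=+5,dy=-7->D
  (3,7):dx=-1,dy=+3->D; (3,8):dx=+2,dy=-1->D; (3,9):dx=-8,dy=-12->C; (3,10):dx=-4,dy=-5->C
  (4,5):dx=-1,dy=-15->C; (4,6):dx=+10,dy=-13->D; (4,7):dx=+4,dy=-3->D; (4,8):dx=+7,dy=-7->D
  (4,9):dx=-3,dy=-18->C; (4,10):dx=+1,dy=-11->D; (5,6):dx=+11,dy=+2->C; (5,7):dx=+5,dy=+12->C
  (5,8):dx=+8,dy=+8->C; (5,9):dx=-2,dy=-3->C; (5,10):dx=+2,dy=+4->C; (6,7):dx=-6,dy=+10->D
  (6,8):dx=-3,dy=+6->D; (6,9):dx=-13,dy=-5->C; (6,10):dx=-9,dy=+2->D; (7,8):dx=+3,dy=-4->D
  (7,9):dx=-7,dy=-15->C; (7,10):dx=-3,dy=-8->C; (8,9):dx=-10,dy=-11->C; (8,10):dx=-6,dy=-4->C
  (9,10):dx=+4,dy=+7->C
Step 2: C = 28, D = 17, total pairs = 45.
Step 3: tau = (C - D)/(n(n-1)/2) = (28 - 17)/45 = 0.244444.
Step 4: Exact two-sided p-value (enumerate n! = 3628800 permutations of y under H0): p = 0.380720.
Step 5: alpha = 0.05. fail to reject H0.

tau_b = 0.2444 (C=28, D=17), p = 0.380720, fail to reject H0.


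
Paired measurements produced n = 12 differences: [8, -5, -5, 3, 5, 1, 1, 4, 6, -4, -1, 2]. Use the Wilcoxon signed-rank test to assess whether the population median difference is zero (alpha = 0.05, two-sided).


Step 1: Drop any zero differences (none here) and take |d_i|.
|d| = [8, 5, 5, 3, 5, 1, 1, 4, 6, 4, 1, 2]
Step 2: Midrank |d_i| (ties get averaged ranks).
ranks: |8|->12, |5|->9, |5|->9, |3|->5, |5|->9, |1|->2, |1|->2, |4|->6.5, |6|->11, |4|->6.5, |1|->2, |2|->4
Step 3: Attach original signs; sum ranks with positive sign and with negative sign.
W+ = 12 + 5 + 9 + 2 + 2 + 6.5 + 11 + 4 = 51.5
W- = 9 + 9 + 6.5 + 2 = 26.5
(Check: W+ + W- = 78 should equal n(n+1)/2 = 78.)
Step 4: Test statistic W = min(W+, W-) = 26.5.
Step 5: Ties in |d|, so use the tie-corrected normal approximation.
        E[W] = n(n+1)/4 = 12*13/4 = 39.
        Tie groups: |d|=1 (t=3), |d|=4 (t=2), |d|=5 (t=3); sum(t^3 - t) = 54.
        Var[W] = n(n+1)(2n+1)/24 - sum(t^3-t)/48 = 3900/24 - 54/48 = 161.375.
        z = (W - E[W]) / sqrt(Var[W]) = (26.5 - 39) / 12.7033 = -0.9840.
        Two-sided p = 2*Phi(z) = 0.325119.
Step 6: alpha = 0.05. fail to reject H0.

W+ = 51.5, W- = 26.5, W = min = 26.5, p = 0.325119, fail to reject H0.


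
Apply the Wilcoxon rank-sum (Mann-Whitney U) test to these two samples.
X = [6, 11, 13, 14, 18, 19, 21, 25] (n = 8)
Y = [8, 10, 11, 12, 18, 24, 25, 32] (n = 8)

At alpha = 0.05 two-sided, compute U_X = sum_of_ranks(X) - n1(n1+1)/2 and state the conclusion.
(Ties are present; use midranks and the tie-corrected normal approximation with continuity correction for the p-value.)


Step 1: Combine and sort all 16 observations; assign midranks.
sorted (value, group): (6,X), (8,Y), (10,Y), (11,X), (11,Y), (12,Y), (13,X), (14,X), (18,X), (18,Y), (19,X), (21,X), (24,Y), (25,X), (25,Y), (32,Y)
ranks: 6->1, 8->2, 10->3, 11->4.5, 11->4.5, 12->6, 13->7, 14->8, 18->9.5, 18->9.5, 19->11, 21->12, 24->13, 25->14.5, 25->14.5, 32->16
Step 2: Rank sum for X: R1 = 1 + 4.5 + 7 + 8 + 9.5 + 11 + 12 + 14.5 = 67.5.
Step 3: U_X = R1 - n1(n1+1)/2 = 67.5 - 8*9/2 = 67.5 - 36 = 31.5.
       U_Y = n1*n2 - U_X = 64 - 31.5 = 32.5.
Step 4: Ties are present, so use the tie-corrected normal approximation (with continuity correction) for the p-value.
Step 5: p-value = 1.000000; compare to alpha = 0.05. fail to reject H0.

U_X = 31.5, p = 1.000000, fail to reject H0 at alpha = 0.05.


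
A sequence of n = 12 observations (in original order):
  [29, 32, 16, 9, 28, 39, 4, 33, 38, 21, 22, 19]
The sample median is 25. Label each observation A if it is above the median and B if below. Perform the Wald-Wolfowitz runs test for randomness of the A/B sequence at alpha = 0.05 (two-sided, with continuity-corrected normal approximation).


Step 1: Compute median = 25; label A = above, B = below.
Labels in order: AABBAABAABBB  (n_A = 6, n_B = 6)
Step 2: Count runs R = 6.
Step 3: Under H0 (random ordering), E[R] = 2*n_A*n_B/(n_A+n_B) + 1 = 2*6*6/12 + 1 = 7.0000.
        Var[R] = 2*n_A*n_B*(2*n_A*n_B - n_A - n_B) / ((n_A+n_B)^2 * (n_A+n_B-1)) = 4320/1584 = 2.7273.
        SD[R] = 1.6514.
Step 4: Continuity-corrected z = (R + 0.5 - E[R]) / SD[R] = (6 + 0.5 - 7.0000) / 1.6514 = -0.3028.
Step 5: Two-sided p-value via normal approximation = 2*(1 - Phi(|z|)) = 0.762069.
Step 6: alpha = 0.05. fail to reject H0.

R = 6, z = -0.3028, p = 0.762069, fail to reject H0.


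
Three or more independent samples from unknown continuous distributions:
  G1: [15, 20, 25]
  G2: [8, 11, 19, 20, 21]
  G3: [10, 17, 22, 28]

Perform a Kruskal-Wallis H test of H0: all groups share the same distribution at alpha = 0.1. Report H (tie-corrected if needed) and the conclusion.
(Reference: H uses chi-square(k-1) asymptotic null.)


Step 1: Combine all N = 12 observations and assign midranks.
sorted (value, group, rank): (8,G2,1), (10,G3,2), (11,G2,3), (15,G1,4), (17,G3,5), (19,G2,6), (20,G1,7.5), (20,G2,7.5), (21,G2,9), (22,G3,10), (25,G1,11), (28,G3,12)
Step 2: Sum ranks within each group.
R_1 = 22.5 (n_1 = 3)
R_2 = 26.5 (n_2 = 5)
R_3 = 29 (n_3 = 4)
Step 3: H = 12/(N(N+1)) * sum(R_i^2/n_i) - 3(N+1)
     = 12/(12*13) * (22.5^2/3 + 26.5^2/5 + 29^2/4) - 3*13
     = 0.076923 * 519.45 - 39
     = 0.957692.
Step 4: Ties present; correction factor C = 1 - 6/(12^3 - 12) = 0.996503. Corrected H = 0.957692 / 0.996503 = 0.961053.
Step 5: Under H0, H ~ chi^2(2); p-value = 0.618458.
Step 6: alpha = 0.1. fail to reject H0.

H = 0.9611, df = 2, p = 0.618458, fail to reject H0.


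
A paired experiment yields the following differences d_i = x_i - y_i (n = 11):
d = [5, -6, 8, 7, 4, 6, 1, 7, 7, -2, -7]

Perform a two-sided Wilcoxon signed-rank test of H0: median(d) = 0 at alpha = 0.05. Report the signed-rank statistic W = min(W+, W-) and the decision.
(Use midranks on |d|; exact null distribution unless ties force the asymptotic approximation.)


Step 1: Drop any zero differences (none here) and take |d_i|.
|d| = [5, 6, 8, 7, 4, 6, 1, 7, 7, 2, 7]
Step 2: Midrank |d_i| (ties get averaged ranks).
ranks: |5|->4, |6|->5.5, |8|->11, |7|->8.5, |4|->3, |6|->5.5, |1|->1, |7|->8.5, |7|->8.5, |2|->2, |7|->8.5
Step 3: Attach original signs; sum ranks with positive sign and with negative sign.
W+ = 4 + 11 + 8.5 + 3 + 5.5 + 1 + 8.5 + 8.5 = 50
W- = 5.5 + 2 + 8.5 = 16
(Check: W+ + W- = 66 should equal n(n+1)/2 = 66.)
Step 4: Test statistic W = min(W+, W-) = 16.
Step 5: Ties in |d|, so use the tie-corrected normal approximation.
        E[W] = n(n+1)/4 = 11*12/4 = 33.
        Tie groups: |d|=6 (t=2), |d|=7 (t=4); sum(t^3 - t) = 66.
        Var[W] = n(n+1)(2n+1)/24 - sum(t^3-t)/48 = 3036/24 - 66/48 = 125.125.
        z = (W - E[W]) / sqrt(Var[W]) = (16 - 33) / 11.1859 = -1.5198.
        Two-sided p = 2*Phi(z) = 0.128570.
Step 6: alpha = 0.05. fail to reject H0.

W+ = 50, W- = 16, W = min = 16, p = 0.128570, fail to reject H0.


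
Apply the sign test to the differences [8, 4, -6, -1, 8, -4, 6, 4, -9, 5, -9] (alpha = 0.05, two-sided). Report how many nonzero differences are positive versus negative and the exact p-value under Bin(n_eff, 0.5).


Step 1: Discard zero differences. Original n = 11; n_eff = number of nonzero differences = 11.
Nonzero differences (with sign): +8, +4, -6, -1, +8, -4, +6, +4, -9, +5, -9
Step 2: Count signs: positive = 6, negative = 5.
Step 3: Under H0: P(positive) = 0.5, so the number of positives S ~ Bin(11, 0.5).
Step 4: Two-sided exact p-value = sum of Bin(11,0.5) probabilities at or below the observed probability = 1.000000.
Step 5: alpha = 0.05. fail to reject H0.

n_eff = 11, pos = 6, neg = 5, p = 1.000000, fail to reject H0.


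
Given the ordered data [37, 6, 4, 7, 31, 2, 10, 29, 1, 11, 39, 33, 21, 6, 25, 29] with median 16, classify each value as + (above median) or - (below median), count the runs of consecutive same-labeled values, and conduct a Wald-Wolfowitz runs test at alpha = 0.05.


Step 1: Compute median = 16; label A = above, B = below.
Labels in order: ABBBABBABBAAABAA  (n_A = 8, n_B = 8)
Step 2: Count runs R = 9.
Step 3: Under H0 (random ordering), E[R] = 2*n_A*n_B/(n_A+n_B) + 1 = 2*8*8/16 + 1 = 9.0000.
        Var[R] = 2*n_A*n_B*(2*n_A*n_B - n_A - n_B) / ((n_A+n_B)^2 * (n_A+n_B-1)) = 14336/3840 = 3.7333.
        SD[R] = 1.9322.
Step 4: R = E[R], so z = 0 with no continuity correction.
Step 5: Two-sided p-value via normal approximation = 2*(1 - Phi(|z|)) = 1.000000.
Step 6: alpha = 0.05. fail to reject H0.

R = 9, z = 0.0000, p = 1.000000, fail to reject H0.
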